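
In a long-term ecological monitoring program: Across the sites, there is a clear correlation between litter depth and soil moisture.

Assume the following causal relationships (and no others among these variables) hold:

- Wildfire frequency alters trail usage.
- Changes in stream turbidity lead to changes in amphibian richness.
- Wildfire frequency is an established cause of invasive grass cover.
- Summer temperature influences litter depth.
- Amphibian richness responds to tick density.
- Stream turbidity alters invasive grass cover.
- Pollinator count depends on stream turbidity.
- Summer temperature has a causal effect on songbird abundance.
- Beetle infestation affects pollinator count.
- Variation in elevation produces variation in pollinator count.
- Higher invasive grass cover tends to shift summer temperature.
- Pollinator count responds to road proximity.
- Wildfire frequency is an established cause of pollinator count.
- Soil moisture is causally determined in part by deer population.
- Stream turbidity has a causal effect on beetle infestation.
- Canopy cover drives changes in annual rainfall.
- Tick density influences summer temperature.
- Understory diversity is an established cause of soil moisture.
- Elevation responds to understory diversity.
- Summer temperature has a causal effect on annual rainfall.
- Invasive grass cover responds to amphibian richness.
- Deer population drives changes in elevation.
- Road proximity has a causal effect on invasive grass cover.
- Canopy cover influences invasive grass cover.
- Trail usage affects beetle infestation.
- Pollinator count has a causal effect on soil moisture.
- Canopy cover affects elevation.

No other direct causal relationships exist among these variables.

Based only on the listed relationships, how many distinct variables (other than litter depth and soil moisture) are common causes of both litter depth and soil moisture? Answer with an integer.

4

The common causes are: canopy cover (to litter depth via canopy cover → invasive grass cover → summer temperature → litter depth; to soil moisture via canopy cover → elevation → pollinator count → soil moisture); road proximity (to litter depth via road proximity → invasive grass cover → summer temperature → litter depth; to soil moisture via road proximity → pollinator count → soil moisture); stream turbidity (to litter depth via stream turbidity → invasive grass cover → summer temperature → litter depth; to soil moisture via stream turbidity → pollinator count → soil moisture); wildfire frequency (to litter depth via wildfire frequency → invasive grass cover → summer temperature → litter depth; to soil moisture via wildfire frequency → pollinator count → soil moisture).
Every other variable lacks a causal path to at least one of litter depth and soil moisture.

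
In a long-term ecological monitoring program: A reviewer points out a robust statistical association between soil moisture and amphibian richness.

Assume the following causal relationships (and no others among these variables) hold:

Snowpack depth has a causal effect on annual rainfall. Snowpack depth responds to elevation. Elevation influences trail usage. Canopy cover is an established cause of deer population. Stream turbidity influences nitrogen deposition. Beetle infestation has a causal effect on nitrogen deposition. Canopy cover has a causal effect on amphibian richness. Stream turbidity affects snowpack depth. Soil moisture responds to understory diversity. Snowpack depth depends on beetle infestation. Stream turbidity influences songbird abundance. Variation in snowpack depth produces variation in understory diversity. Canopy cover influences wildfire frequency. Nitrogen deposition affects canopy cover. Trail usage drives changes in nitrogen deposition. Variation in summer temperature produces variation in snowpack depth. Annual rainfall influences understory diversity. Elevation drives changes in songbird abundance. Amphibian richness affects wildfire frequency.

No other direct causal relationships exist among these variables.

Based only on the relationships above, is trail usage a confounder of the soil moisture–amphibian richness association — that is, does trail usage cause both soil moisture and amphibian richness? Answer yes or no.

Trail usage has no stated causal path to soil moisture. A confounder must cause both variables, so trail usage does not qualify.

no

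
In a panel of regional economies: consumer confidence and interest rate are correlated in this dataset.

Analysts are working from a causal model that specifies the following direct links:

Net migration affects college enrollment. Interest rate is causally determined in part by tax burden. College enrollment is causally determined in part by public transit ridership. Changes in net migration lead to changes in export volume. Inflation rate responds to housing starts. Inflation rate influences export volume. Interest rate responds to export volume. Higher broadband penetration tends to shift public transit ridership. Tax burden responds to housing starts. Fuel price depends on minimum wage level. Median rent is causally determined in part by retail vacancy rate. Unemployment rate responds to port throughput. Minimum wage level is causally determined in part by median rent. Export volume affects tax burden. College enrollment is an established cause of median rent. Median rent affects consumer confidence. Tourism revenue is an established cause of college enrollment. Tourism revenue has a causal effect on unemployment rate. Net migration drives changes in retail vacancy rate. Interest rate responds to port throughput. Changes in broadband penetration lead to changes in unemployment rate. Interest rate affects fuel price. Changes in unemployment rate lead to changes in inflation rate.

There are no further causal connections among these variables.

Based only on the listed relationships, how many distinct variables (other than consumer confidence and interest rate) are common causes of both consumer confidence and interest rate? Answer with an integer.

The common causes are: broadband penetration (to consumer confidence via broadband penetration → public transit ridership → college enrollment → median rent → consumer confidence; to interest rate via broadband penetration → unemployment rate → inflation rate → export volume → interest rate); net migration (to consumer confidence via net migration → college enrollment → median rent → consumer confidence; to interest rate via net migration → export volume → interest rate); tourism revenue (to consumer confidence via tourism revenue → college enrollment → median rent → consumer confidence; to interest rate via tourism revenue → unemployment rate → inflation rate → export volume → interest rate).
Every other variable lacks a causal path to at least one of consumer confidence and interest rate.

3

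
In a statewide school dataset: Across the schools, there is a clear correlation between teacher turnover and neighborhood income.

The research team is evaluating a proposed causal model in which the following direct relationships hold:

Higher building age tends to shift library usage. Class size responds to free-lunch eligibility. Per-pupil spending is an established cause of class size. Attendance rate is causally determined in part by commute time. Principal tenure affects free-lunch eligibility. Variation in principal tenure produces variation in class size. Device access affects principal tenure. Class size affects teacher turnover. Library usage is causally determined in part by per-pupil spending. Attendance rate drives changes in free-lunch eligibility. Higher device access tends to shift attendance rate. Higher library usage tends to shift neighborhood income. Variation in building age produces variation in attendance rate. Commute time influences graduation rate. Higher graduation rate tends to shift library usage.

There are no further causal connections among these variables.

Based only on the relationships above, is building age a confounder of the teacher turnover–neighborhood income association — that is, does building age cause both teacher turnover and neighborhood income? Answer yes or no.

yes

Building age has a causal path to teacher turnover (building age → attendance rate → free-lunch eligibility → class size → teacher turnover) and to neighborhood income (building age → library usage → neighborhood income), so it is a common cause of both — a confounder.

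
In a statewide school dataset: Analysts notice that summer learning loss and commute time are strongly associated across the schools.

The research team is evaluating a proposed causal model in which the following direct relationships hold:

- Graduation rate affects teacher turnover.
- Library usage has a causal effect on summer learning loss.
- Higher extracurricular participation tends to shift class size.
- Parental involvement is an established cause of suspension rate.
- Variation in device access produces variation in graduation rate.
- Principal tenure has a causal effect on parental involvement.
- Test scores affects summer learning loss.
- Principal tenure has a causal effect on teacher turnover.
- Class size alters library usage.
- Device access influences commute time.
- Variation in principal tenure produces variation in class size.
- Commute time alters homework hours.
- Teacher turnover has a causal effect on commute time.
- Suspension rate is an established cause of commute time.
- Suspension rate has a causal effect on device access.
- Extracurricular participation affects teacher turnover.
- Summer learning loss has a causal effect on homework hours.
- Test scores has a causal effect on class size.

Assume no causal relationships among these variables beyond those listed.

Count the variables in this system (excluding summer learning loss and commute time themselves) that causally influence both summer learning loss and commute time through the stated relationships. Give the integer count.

2

The common causes are: extracurricular participation (to summer learning loss via extracurricular participation → class size → library usage → summer learning loss; to commute time via extracurricular participation → teacher turnover → commute time); principal tenure (to summer learning loss via principal tenure → class size → library usage → summer learning loss; to commute time via principal tenure → teacher turnover → commute time).
Every other variable lacks a causal path to at least one of summer learning loss and commute time.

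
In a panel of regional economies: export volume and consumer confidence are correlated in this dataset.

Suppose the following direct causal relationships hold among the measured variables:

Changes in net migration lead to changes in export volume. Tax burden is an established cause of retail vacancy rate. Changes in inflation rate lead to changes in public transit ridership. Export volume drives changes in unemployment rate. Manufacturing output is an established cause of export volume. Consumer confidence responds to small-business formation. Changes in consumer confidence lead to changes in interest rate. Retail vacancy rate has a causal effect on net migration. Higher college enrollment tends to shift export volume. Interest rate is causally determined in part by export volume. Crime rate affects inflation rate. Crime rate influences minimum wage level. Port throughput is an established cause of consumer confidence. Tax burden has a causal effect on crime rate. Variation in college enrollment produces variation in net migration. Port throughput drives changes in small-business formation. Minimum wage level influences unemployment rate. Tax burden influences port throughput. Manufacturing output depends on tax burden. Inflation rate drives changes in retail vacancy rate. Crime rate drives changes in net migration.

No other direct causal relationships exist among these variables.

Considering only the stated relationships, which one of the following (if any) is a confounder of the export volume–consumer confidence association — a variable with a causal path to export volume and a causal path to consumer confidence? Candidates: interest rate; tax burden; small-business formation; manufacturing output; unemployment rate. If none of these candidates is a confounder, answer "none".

tax burden

Tax burden causes export volume (tax burden → manufacturing output → export volume) and also causes consumer confidence (tax burden → port throughput → consumer confidence); it is a common cause of both.
Each of the other candidates lacks a causal path to at least one of export volume and consumer confidence, so they do not confound the relationship.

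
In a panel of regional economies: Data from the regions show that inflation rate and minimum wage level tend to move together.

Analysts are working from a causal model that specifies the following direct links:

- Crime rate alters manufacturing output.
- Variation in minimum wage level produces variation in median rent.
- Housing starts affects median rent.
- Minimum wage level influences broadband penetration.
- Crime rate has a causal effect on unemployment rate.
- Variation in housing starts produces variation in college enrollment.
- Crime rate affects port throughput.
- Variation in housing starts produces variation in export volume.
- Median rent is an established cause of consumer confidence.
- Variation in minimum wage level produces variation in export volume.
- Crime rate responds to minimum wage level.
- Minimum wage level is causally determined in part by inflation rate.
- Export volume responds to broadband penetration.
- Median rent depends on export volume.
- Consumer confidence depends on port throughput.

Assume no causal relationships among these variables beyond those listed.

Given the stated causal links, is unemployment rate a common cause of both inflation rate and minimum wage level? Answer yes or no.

no

Unemployment rate has no stated causal path to either inflation rate or minimum wage level. A confounder must cause both variables, so unemployment rate does not qualify.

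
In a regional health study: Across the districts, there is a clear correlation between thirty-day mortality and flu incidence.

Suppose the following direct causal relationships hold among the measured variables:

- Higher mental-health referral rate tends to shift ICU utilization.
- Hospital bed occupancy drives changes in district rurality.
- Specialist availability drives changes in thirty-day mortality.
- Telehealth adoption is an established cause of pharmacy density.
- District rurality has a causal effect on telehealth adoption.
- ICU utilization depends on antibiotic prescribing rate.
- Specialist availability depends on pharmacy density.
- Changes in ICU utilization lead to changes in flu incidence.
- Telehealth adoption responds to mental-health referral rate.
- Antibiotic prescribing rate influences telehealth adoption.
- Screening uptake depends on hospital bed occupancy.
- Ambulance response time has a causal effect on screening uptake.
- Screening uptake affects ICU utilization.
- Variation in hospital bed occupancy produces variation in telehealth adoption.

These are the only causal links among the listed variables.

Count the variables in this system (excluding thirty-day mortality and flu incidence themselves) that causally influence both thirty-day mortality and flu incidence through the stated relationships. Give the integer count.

3

The common causes are: antibiotic prescribing rate (to thirty-day mortality via antibiotic prescribing rate → telehealth adoption → pharmacy density → specialist availability → thirty-day mortality; to flu incidence via antibiotic prescribing rate → ICU utilization → flu incidence); hospital bed occupancy (to thirty-day mortality via hospital bed occupancy → telehealth adoption → pharmacy density → specialist availability → thirty-day mortality; to flu incidence via hospital bed occupancy → screening uptake → ICU utilization → flu incidence); mental-health referral rate (to thirty-day mortality via mental-health referral rate → telehealth adoption → pharmacy density → specialist availability → thirty-day mortality; to flu incidence via mental-health referral rate → ICU utilization → flu incidence).
Every other variable lacks a causal path to at least one of thirty-day mortality and flu incidence.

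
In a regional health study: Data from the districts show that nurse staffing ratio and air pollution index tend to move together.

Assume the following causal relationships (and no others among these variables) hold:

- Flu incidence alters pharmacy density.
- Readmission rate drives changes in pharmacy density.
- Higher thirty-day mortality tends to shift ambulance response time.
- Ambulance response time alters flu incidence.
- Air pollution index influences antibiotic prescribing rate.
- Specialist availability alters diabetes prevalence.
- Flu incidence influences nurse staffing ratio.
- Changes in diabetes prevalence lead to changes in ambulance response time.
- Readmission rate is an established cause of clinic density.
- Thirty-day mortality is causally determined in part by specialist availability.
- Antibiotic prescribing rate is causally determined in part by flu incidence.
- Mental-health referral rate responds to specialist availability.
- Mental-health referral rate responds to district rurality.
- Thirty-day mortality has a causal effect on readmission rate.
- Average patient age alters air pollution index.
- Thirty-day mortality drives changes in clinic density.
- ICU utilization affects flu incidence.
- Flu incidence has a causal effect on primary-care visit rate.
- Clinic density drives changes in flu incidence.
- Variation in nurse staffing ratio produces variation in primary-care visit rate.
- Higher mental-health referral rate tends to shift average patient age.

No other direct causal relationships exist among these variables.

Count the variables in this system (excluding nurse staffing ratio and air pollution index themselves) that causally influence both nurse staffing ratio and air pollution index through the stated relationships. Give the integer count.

The common causes are: specialist availability (to nurse staffing ratio via specialist availability → thirty-day mortality → ambulance response time → flu incidence → nurse staffing ratio; to air pollution index via specialist availability → mental-health referral rate → average patient age → air pollution index).
Every other variable lacks a causal path to at least one of nurse staffing ratio and air pollution index.

1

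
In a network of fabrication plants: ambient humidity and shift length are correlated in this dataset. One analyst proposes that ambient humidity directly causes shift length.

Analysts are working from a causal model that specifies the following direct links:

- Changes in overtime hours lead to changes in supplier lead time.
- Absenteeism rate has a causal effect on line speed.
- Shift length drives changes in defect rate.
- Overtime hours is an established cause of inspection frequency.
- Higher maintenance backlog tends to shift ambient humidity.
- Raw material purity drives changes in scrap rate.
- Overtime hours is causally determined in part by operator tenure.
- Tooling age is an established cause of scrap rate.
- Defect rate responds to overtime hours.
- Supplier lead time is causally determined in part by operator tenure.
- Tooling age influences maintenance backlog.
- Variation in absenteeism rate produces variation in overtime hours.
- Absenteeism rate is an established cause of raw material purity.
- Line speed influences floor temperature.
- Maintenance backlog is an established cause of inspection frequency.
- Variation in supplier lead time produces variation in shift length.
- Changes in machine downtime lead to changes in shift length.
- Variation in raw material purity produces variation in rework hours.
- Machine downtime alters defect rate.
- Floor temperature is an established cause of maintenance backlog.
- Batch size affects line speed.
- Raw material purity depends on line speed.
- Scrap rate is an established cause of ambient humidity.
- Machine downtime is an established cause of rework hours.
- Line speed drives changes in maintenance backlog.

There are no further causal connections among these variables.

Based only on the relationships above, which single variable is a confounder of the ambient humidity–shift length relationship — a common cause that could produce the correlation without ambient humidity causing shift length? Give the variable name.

absenteeism rate

Absenteeism rate has a causal path to ambient humidity (absenteeism rate → line speed → maintenance backlog → ambient humidity) and a separate causal path to shift length (absenteeism rate → overtime hours → supplier lead time → shift length), so it is a common cause of both.
No stated relationship gives ambient humidity a causal route to shift length, so the correlation is explained by the shared upstream cause rather than a direct effect.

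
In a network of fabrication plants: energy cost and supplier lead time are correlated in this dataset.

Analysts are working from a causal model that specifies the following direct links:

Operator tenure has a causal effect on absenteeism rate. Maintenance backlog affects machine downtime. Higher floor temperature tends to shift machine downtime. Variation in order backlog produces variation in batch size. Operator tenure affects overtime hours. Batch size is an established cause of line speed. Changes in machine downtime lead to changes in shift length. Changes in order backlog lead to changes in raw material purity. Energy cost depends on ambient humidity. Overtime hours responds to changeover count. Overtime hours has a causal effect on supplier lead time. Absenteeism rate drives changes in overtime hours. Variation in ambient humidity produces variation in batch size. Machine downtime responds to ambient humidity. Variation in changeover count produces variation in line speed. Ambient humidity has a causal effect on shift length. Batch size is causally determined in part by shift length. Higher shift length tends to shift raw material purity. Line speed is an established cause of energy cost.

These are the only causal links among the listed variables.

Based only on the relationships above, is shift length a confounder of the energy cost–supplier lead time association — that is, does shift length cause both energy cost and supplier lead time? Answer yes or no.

Shift length has no stated causal path to supplier lead time. A confounder must cause both variables, so shift length does not qualify.

no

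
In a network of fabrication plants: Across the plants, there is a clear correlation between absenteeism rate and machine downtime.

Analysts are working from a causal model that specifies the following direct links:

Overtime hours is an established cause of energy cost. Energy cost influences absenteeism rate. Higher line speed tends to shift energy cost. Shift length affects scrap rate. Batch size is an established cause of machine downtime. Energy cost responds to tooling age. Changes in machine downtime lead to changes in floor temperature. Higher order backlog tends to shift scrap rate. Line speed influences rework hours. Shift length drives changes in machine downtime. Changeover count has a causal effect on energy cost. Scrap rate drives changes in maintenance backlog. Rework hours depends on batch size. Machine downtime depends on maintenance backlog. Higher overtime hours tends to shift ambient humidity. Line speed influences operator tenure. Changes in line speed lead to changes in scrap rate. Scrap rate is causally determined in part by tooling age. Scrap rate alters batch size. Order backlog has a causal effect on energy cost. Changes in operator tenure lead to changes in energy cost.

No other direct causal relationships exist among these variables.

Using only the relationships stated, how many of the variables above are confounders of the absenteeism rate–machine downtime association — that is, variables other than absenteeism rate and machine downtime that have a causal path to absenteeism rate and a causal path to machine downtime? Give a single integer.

The common causes are: line speed (to absenteeism rate via line speed → energy cost → absenteeism rate; to machine downtime via line speed → scrap rate → batch size → machine downtime); order backlog (to absenteeism rate via order backlog → energy cost → absenteeism rate; to machine downtime via order backlog → scrap rate → batch size → machine downtime); tooling age (to absenteeism rate via tooling age → energy cost → absenteeism rate; to machine downtime via tooling age → scrap rate → batch size → machine downtime).
Every other variable lacks a causal path to at least one of absenteeism rate and machine downtime.

3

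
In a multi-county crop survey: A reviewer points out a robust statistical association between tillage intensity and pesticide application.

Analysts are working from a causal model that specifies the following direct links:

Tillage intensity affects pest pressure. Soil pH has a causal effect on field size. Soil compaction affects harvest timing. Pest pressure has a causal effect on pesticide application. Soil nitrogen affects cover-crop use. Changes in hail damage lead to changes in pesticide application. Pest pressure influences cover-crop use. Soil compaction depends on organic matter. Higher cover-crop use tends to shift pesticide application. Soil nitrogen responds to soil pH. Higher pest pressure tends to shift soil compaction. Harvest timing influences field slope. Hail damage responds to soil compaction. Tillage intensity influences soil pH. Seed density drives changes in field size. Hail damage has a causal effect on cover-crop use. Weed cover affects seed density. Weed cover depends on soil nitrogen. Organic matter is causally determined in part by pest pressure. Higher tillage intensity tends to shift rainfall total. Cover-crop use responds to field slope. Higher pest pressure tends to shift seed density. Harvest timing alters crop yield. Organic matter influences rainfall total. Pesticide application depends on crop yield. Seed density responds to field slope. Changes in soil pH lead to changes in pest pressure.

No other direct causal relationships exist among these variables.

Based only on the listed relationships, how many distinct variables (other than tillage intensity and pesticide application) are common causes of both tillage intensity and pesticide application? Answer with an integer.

0

No listed variable has a causal path to both tillage intensity and pesticide application, so there are no common causes.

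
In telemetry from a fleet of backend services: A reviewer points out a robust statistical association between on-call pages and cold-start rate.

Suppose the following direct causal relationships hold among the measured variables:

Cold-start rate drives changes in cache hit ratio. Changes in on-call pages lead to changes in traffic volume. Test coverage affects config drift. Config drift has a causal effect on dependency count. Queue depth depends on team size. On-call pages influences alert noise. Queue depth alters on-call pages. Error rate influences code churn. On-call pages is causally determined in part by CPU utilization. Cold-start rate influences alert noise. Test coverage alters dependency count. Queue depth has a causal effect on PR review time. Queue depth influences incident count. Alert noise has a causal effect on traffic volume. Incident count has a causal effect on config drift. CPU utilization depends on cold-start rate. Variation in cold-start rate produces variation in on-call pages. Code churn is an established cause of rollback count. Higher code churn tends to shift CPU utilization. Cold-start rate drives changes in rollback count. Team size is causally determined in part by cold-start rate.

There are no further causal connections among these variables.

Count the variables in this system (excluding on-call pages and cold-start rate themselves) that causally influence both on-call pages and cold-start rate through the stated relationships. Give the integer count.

0

No listed variable has a causal path to both on-call pages and cold-start rate, so there are no common causes.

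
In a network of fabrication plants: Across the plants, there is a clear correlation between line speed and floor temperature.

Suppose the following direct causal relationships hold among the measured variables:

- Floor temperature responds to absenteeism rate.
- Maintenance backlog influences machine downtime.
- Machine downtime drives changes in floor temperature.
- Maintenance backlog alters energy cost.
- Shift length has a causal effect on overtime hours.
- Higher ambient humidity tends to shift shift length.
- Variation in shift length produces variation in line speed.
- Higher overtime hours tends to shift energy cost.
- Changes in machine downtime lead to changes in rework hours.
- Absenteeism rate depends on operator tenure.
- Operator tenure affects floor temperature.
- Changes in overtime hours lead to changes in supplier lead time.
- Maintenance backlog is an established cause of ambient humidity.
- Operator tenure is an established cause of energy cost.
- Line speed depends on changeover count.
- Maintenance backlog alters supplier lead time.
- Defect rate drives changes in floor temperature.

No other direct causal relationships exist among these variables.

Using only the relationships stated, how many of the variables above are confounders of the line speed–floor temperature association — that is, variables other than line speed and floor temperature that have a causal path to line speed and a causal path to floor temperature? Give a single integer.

1

The common causes are: maintenance backlog (to line speed via maintenance backlog → ambient humidity → shift length → line speed; to floor temperature via maintenance backlog → machine downtime → floor temperature).
Every other variable lacks a causal path to at least one of line speed and floor temperature.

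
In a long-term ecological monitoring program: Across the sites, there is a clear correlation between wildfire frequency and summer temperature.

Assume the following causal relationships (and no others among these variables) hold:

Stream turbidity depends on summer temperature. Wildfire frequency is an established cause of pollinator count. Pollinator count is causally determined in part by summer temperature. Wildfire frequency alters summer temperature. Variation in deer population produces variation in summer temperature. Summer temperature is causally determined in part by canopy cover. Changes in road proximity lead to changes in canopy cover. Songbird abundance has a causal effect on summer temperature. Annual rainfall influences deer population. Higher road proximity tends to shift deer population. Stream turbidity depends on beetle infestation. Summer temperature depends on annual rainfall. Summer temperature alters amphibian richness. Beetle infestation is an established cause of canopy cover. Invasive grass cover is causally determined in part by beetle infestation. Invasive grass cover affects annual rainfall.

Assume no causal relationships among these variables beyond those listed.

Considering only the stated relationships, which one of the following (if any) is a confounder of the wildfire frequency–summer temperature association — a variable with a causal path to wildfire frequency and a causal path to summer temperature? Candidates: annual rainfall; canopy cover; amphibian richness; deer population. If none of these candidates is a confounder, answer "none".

none

None of the listed candidates has causal paths to both wildfire frequency and summer temperature in the stated relationships, so none is a common cause.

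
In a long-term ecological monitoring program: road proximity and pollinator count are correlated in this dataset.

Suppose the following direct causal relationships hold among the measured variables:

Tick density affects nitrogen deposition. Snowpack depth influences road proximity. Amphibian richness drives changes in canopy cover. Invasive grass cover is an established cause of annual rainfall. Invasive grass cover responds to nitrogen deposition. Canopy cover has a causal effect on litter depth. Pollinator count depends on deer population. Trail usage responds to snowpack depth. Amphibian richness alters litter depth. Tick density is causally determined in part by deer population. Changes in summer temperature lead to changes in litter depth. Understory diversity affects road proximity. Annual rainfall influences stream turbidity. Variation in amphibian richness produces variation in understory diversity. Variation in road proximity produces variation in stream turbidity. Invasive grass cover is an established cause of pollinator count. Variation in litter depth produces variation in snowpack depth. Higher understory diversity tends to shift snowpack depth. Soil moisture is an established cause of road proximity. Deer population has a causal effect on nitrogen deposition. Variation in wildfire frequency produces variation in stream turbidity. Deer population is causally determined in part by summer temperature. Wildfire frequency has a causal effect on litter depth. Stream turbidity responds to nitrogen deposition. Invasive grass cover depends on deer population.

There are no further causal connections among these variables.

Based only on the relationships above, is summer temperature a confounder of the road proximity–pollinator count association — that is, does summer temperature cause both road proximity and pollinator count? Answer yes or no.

yes

Summer temperature has a causal path to road proximity (summer temperature → litter depth → snowpack depth → road proximity) and to pollinator count (summer temperature → deer population → pollinator count), so it is a common cause of both — a confounder.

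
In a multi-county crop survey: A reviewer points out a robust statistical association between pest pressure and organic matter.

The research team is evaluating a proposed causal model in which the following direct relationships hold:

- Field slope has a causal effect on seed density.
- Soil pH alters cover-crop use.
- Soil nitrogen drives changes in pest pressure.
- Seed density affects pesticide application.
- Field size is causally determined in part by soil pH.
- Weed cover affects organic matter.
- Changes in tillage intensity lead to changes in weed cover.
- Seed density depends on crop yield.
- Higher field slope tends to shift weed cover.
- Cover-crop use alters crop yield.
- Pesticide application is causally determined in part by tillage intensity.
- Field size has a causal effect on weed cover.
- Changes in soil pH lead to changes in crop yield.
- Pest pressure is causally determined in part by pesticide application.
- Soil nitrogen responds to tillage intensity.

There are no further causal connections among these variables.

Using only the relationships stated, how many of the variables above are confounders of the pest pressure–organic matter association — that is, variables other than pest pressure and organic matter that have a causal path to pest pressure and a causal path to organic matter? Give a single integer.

The common causes are: field slope (to pest pressure via field slope → seed density → pesticide application → pest pressure; to organic matter via field slope → weed cover → organic matter); soil pH (to pest pressure via soil pH → crop yield → seed density → pesticide application → pest pressure; to organic matter via soil pH → field size → weed cover → organic matter); tillage intensity (to pest pressure via tillage intensity → pesticide application → pest pressure; to organic matter via tillage intensity → weed cover → organic matter).
Every other variable lacks a causal path to at least one of pest pressure and organic matter.

3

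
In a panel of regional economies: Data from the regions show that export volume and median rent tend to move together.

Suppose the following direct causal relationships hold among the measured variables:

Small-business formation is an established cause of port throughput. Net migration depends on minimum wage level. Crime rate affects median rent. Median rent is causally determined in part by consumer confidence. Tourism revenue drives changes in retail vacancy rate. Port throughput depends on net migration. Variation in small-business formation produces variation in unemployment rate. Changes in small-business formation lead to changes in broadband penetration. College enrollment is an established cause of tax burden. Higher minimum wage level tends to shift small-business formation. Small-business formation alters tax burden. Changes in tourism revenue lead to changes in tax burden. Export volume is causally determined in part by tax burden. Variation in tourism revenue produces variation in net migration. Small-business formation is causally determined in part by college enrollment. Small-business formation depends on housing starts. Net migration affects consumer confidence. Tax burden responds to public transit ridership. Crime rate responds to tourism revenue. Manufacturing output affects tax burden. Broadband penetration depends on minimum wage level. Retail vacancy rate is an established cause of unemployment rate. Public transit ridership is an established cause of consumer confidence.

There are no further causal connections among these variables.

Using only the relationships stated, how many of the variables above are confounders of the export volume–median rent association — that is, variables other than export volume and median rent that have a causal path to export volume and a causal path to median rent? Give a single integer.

3

The common causes are: minimum wage level (to export volume via minimum wage level → small-business formation → tax burden → export volume; to median rent via minimum wage level → net migration → consumer confidence → median rent); public transit ridership (to export volume via public transit ridership → tax burden → export volume; to median rent via public transit ridership → consumer confidence → median rent); tourism revenue (to export volume via tourism revenue → tax burden → export volume; to median rent via tourism revenue → crime rate → median rent).
Every other variable lacks a causal path to at least one of export volume and median rent.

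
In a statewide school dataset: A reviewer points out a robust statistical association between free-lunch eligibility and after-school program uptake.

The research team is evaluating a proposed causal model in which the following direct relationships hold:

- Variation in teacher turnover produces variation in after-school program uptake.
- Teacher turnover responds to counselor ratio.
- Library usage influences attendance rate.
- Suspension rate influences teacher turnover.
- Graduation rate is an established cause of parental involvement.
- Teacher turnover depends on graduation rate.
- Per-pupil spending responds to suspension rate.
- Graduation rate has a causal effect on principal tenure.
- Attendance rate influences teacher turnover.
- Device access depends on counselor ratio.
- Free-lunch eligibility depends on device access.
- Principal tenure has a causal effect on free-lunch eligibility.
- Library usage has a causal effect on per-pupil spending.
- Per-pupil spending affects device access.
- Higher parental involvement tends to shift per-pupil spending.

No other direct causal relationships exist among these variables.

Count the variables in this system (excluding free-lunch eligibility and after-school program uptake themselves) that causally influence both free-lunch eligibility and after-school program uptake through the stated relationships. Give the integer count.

4

The common causes are: counselor ratio (to free-lunch eligibility via counselor ratio → device access → free-lunch eligibility; to after-school program uptake via counselor ratio → teacher turnover → after-school program uptake); graduation rate (to free-lunch eligibility via graduation rate → principal tenure → free-lunch eligibility; to after-school program uptake via graduation rate → teacher turnover → after-school program uptake); library usage (to free-lunch eligibility via library usage → per-pupil spending → device access → free-lunch eligibility; to after-school program uptake via library usage → attendance rate → teacher turnover → after-school program uptake); suspension rate (to free-lunch eligibility via suspension rate → per-pupil spending → device access → free-lunch eligibility; to after-school program uptake via suspension rate → teacher turnover → after-school program uptake).
Every other variable lacks a causal path to at least one of free-lunch eligibility and after-school program uptake.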